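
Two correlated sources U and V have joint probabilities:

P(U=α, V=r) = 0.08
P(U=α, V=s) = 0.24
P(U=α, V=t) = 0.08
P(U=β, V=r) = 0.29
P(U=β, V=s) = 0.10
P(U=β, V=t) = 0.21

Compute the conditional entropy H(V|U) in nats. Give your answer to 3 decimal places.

0.991 nats

Marginals: p(U) = (0.4000, 0.6000), p(V) = (0.3700, 0.3400, 0.2900).
H(V|U) = Σ p(U) · H(V|U=·).
  U=α: p=0.4000, H(V|U=α) = 0.9503
  U=β: p=0.6000, H(V|U=β) = 1.0175
Weighted sum = 0.991 nats.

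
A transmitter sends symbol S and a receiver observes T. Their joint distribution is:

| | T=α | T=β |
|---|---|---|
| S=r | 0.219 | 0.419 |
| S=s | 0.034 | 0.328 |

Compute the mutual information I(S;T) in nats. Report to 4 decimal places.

Marginals: p(S) = (0.6380, 0.3620), p(T) = (0.2530, 0.7470).
I(S;T) = H(S) + H(T) − H(S,T).
H(S) = 0.6546, H(T) = 0.5656, H(S,T) = 1.1777.
I(S;T) = 0.6546 + 0.5656 − 1.1777 = 0.0425 nats.

0.0425 nats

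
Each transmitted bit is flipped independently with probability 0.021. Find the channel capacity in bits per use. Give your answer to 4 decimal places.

Binary symmetric channel: C = 1 − h₂(ε) where h₂ is the binary entropy function.
h₂(0.021) = −0.021·log₂0.021 − 0.979·log₂0.979 = 0.1470.
C = 1 − 0.1470 = 0.8530 bits per channel use.

0.8530 bits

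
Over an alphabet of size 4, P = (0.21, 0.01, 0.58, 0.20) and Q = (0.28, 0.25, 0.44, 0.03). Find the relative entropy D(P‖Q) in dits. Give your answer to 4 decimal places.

D(P‖Q) = Σ p·log₁₀(p/q).
  0.21·log₁₀(0.21/0.28) = -0.02624
  0.01·log₁₀(0.01/0.25) = -0.01398
  0.58·log₁₀(0.58/0.44) = 0.06959
  0.20·log₁₀(0.20/0.03) = 0.16478
D(P‖Q) = 0.1942 dits.

0.1942 dits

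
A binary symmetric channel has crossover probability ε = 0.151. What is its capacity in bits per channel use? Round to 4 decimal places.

0.3877 bits

Binary symmetric channel: C = 1 − h₂(ε) where h₂ is the binary entropy function.
h₂(0.151) = −0.151·log₂0.151 − 0.849·log₂0.849 = 0.6123.
C = 1 − 0.6123 = 0.3877 bits per channel use.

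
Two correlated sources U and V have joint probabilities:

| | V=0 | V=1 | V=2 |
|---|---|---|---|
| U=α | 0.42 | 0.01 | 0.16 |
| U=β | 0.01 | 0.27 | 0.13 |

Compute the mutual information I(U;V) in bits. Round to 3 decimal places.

Marginals: p(U) = (0.5900, 0.4100), p(V) = (0.4300, 0.2800, 0.2900).
I(U;V) = Σ p(x,y)·log₂[p(x,y)/(p(x)p(y))].
  (α,0): 0.42·log₂(1.6555) = 0.3055
  (α,1): 0.01·log₂(0.0605) = -0.0405
  (α,2): 0.16·log₂(0.9351) = -0.0155
  (β,0): 0.01·log₂(0.0567) = -0.0414
  (β,1): 0.27·log₂(2.3519) = 0.3331
  (β,2): 0.13·log₂(1.0934) = 0.0167
Sum = 0.558 bits.

0.558 bits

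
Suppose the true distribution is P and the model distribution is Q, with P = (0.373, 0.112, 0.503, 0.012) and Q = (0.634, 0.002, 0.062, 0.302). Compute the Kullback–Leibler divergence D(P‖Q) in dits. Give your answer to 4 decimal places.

D(P‖Q) = Σ p·log₁₀(p/q).
  0.373·log₁₀(0.373/0.634) = -0.08593
  0.112·log₁₀(0.112/0.002) = 0.19580
  0.503·log₁₀(0.503/0.062) = 0.45732
  0.012·log₁₀(0.012/0.302) = -0.01681
D(P‖Q) = 0.5504 dits.

0.5504 dits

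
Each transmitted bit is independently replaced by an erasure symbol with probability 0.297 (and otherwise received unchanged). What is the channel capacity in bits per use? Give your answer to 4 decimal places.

Binary erasure channel: capacity C = 1 − ε.
C = 1 − 0.297 = 0.7030 bits per channel use.

0.7030 bits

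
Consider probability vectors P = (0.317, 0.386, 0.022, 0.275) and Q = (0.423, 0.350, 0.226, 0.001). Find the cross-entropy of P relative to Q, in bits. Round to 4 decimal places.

H(P,Q) = −Σ p·log₂ q.
  −0.317·log₂(0.423) = 0.39348
  −0.386·log₂(0.350) = 0.58463
  −0.022·log₂(0.226) = 0.04720
  −0.275·log₂(0.001) = 2.74059
H(P,Q) = 3.7659 bits.

3.7659 bits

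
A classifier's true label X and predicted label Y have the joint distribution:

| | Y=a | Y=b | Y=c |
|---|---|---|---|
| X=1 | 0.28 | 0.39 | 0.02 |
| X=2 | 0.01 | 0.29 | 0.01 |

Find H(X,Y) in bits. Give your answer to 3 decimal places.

H(X,Y) = −Σ p(x,y)·log₂ p(x,y) over all 6 cells.
  cell (1,a): −0.28·log₂0.28 = 0.5142
  cell (1,b): −0.39·log₂0.39 = 0.5298
  cell (1,c): −0.02·log₂0.02 = 0.1129
  cell (2,a): −0.01·log₂0.01 = 0.0664
  cell (2,b): −0.29·log₂0.29 = 0.5179
  cell (2,c): −0.01·log₂0.01 = 0.0664
Sum = 1.808 bits.

1.808 bits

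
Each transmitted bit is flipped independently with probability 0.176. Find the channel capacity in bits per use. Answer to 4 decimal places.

Binary symmetric channel: C = 1 − h₂(ε) where h₂ is the binary entropy function.
h₂(0.176) = −0.176·log₂0.176 − 0.824·log₂0.824 = 0.6712.
C = 1 − 0.6712 = 0.3288 bits per channel use.

0.3288 bits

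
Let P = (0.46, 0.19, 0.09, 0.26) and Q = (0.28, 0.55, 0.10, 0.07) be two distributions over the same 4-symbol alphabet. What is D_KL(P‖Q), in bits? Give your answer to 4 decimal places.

0.5166 bits

D(P‖Q) = Σ p·log₂(p/q).
  0.46·log₂(0.46/0.28) = 0.32946
  0.19·log₂(0.19/0.55) = -0.29135
  0.09·log₂(0.09/0.10) = -0.01368
  0.26·log₂(0.26/0.07) = 0.49220
D(P‖Q) = 0.5166 bits.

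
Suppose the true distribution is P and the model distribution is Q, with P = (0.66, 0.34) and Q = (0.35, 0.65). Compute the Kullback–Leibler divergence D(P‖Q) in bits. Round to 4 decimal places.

0.2861 bits

D(P‖Q) = Σ p·log₂(p/q).
  0.66·log₂(0.66/0.35) = 0.60397
  0.34·log₂(0.34/0.65) = -0.31787
D(P‖Q) = 0.2861 bits.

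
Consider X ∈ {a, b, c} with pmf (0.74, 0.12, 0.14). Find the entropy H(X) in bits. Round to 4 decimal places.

H(X) = −Σ p·log₂ p.
  −(0.74)·log₂(0.74) = 0.32146
  −(0.12)·log₂(0.12) = 0.36707
  −(0.14)·log₂(0.14) = 0.39711
Sum: 0.32146 + 0.36707 + 0.39711 = 1.0856 bits.

1.0856 bits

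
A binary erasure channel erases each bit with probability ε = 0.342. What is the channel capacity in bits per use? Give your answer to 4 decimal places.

0.6580 bits

Binary erasure channel: capacity C = 1 − ε.
C = 1 − 0.342 = 0.6580 bits per channel use.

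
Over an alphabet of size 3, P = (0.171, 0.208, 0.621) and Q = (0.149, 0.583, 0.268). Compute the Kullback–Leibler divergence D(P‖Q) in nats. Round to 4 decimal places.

D(P‖Q) = Σ p·ln(p/q).
  0.171·ln(0.171/0.149) = 0.02355
  0.208·ln(0.208/0.583) = -0.21438
  0.621·ln(0.621/0.268) = 0.52185
D(P‖Q) = 0.3310 nats.

0.3310 nats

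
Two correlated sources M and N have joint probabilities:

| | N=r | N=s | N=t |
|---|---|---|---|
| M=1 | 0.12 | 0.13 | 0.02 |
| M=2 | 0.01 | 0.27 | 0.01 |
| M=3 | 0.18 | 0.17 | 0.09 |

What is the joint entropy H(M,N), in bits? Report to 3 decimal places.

H(M,N) = −Σ p(x,y)·log₂ p(x,y) over all 9 cells.
  cell (1,r): −0.12·log₂0.12 = 0.3671
  cell (1,s): −0.13·log₂0.13 = 0.3826
  cell (1,t): −0.02·log₂0.02 = 0.1129
  cell (2,r): −0.01·log₂0.01 = 0.0664
  cell (2,s): −0.27·log₂0.27 = 0.5100
  cell (2,t): −0.01·log₂0.01 = 0.0664
  cell (3,r): −0.18·log₂0.18 = 0.4453
  cell (3,s): −0.17·log₂0.17 = 0.4346
  cell (3,t): −0.09·log₂0.09 = 0.3127
Sum = 2.698 bits.

2.698 bits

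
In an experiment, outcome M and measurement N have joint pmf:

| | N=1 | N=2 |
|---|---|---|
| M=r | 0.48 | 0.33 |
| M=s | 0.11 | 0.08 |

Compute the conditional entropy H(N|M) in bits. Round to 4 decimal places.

0.9764 bits

Chain rule: H(N|M) = H(M,N) − H(M).
Marginals: p(M) = (0.8100, 0.1900), p(N) = (0.5900, 0.4100).
H(M,N) = 1.6779 bits; H(M) = 0.7015 bits.
H(N|M) = 1.6779 − 0.7015 = 0.9764 bits.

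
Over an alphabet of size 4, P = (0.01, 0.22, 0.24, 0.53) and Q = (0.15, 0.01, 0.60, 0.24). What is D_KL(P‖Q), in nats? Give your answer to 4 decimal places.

D(P‖Q) = Σ p·ln(p/q).
  0.01·ln(0.01/0.15) = -0.02708
  0.22·ln(0.22/0.01) = 0.68003
  0.24·ln(0.24/0.60) = -0.21991
  0.53·ln(0.53/0.24) = 0.41989
D(P‖Q) = 0.8529 nats.

0.8529 nats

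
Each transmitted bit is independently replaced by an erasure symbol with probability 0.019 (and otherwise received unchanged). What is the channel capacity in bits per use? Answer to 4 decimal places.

Binary erasure channel: capacity C = 1 − ε.
C = 1 − 0.019 = 0.9810 bits per channel use.

0.9810 bits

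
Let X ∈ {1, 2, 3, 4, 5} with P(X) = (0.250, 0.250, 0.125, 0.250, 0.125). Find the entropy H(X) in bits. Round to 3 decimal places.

H(X) = −Σ p·log₂ p.
  −(0.250)·log₂(0.250) = 0.5000
  −(0.250)·log₂(0.250) = 0.5000
  −(0.125)·log₂(0.125) = 0.3750
  −(0.250)·log₂(0.250) = 0.5000
  −(0.125)·log₂(0.125) = 0.3750
Sum: 0.5000 + 0.5000 + 0.3750 + 0.5000 + 0.3750 = 2.250 bits.

2.250 bits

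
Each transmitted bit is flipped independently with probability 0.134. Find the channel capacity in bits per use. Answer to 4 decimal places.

0.4317 bits

Binary symmetric channel: C = 1 − h₂(ε) where h₂ is the binary entropy function.
h₂(0.134) = −0.134·log₂0.134 − 0.866·log₂0.866 = 0.5683.
C = 1 − 0.5683 = 0.4317 bits per channel use.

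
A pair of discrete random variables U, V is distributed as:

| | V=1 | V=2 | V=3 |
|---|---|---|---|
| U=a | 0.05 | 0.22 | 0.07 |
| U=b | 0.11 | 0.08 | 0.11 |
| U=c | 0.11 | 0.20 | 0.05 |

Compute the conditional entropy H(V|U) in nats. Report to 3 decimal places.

Marginals: p(U) = (0.3400, 0.3000, 0.3600), p(V) = (0.2700, 0.5000, 0.2300).
H(V|U) = Σ p(U) · H(V|U=·).
  U=a: p=0.3400, H(V|U=a) = 0.8890
  U=b: p=0.3000, H(V|U=b) = 1.0882
  U=c: p=0.3600, H(V|U=c) = 0.9630
Weighted sum = 0.975 nats.

0.975 nats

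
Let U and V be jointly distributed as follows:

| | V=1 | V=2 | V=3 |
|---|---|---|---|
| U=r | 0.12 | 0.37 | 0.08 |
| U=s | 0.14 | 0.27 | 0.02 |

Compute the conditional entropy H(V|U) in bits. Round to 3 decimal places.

Marginals: p(U) = (0.5700, 0.4300), p(V) = (0.2600, 0.6400, 0.1000).
H(V|U) = Σ p(U) · H(V|U=·).
  U=r: p=0.5700, H(V|U=r) = 1.2755
  U=s: p=0.4300, H(V|U=s) = 1.1545
Weighted sum = 1.223 bits.

1.223 bits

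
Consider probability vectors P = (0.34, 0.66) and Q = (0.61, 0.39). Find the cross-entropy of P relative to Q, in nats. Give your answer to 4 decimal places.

H(P,Q) = −Σ p·ln q.
  −0.34·ln(0.61) = 0.16806
  −0.66·ln(0.39) = 0.62146
H(P,Q) = 0.7895 nats.

0.7895 nats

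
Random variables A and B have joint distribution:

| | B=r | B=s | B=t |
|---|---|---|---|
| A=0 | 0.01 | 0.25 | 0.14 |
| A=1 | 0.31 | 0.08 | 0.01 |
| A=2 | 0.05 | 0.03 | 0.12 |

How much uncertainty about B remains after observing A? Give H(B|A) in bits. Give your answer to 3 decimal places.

Marginals: p(A) = (0.4000, 0.4000, 0.2000), p(B) = (0.3700, 0.3600, 0.2700).
H(B|A) = Σ p(A) · H(B|A=·).
  A=0: p=0.4000, H(B|A=0) = 1.0869
  A=1: p=0.4000, H(B|A=1) = 0.8824
  A=2: p=0.2000, H(B|A=2) = 1.3527
Weighted sum = 1.058 bits.

1.058 bits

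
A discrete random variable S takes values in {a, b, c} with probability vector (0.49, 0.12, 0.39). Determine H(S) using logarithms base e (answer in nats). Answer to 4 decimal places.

H(S) = −Σ p·ln p.
  −(0.49)·ln(0.49) = 0.34954
  −(0.12)·ln(0.12) = 0.25443
  −(0.39)·ln(0.39) = 0.36723
Sum: 0.34954 + 0.25443 + 0.36723 = 0.9712 nats.

0.9712 nats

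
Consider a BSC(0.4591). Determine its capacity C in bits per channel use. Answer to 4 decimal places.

Binary symmetric channel: C = 1 − h₂(ε) where h₂ is the binary entropy function.
h₂(0.4591) = −0.4591·log₂0.4591 − 0.5409·log₂0.5409 = 0.9952.
C = 1 − 0.9952 = 0.0048 bits per channel use.

0.0048 bits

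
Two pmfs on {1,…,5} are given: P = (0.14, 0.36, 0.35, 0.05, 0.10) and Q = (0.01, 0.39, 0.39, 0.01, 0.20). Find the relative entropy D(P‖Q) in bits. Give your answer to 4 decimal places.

0.4529 bits

D(P‖Q) = Σ p·log₂(p/q).
  0.14·log₂(0.14/0.01) = 0.53303
  0.36·log₂(0.36/0.39) = -0.04157
  0.35·log₂(0.35/0.39) = -0.05464
  0.05·log₂(0.05/0.01) = 0.11610
  0.10·log₂(0.10/0.20) = -0.10000
D(P‖Q) = 0.4529 bits.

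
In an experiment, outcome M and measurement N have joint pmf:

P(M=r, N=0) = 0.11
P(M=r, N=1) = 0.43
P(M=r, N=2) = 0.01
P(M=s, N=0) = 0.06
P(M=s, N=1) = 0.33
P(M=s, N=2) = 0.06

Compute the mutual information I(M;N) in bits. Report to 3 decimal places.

Marginals: p(M) = (0.5500, 0.4500), p(N) = (0.1700, 0.7600, 0.0700).
I(M;N) = Σ p(x,y)·log₂[p(x,y)/(p(x)p(y))].
  (r,0): 0.11·log₂(1.1765) = 0.0258
  (r,1): 0.43·log₂(1.0287) = 0.0176
  (r,2): 0.01·log₂(0.2597) = -0.0194
  (s,0): 0.06·log₂(0.7843) = -0.0210
  (s,1): 0.33·log₂(0.9649) = -0.0170
  (s,2): 0.06·log₂(1.9048) = 0.0558
Sum = 0.042 bits.

0.042 bits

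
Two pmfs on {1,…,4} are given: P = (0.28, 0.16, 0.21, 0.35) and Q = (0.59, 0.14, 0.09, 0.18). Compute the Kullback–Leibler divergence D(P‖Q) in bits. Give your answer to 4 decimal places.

D(P‖Q) = Σ p·log₂(p/q).
  0.28·log₂(0.28/0.59) = -0.30108
  0.16·log₂(0.16/0.14) = 0.03082
  0.21·log₂(0.21/0.09) = 0.25670
  0.35·log₂(0.35/0.18) = 0.33578
D(P‖Q) = 0.3222 bits.

0.3222 bits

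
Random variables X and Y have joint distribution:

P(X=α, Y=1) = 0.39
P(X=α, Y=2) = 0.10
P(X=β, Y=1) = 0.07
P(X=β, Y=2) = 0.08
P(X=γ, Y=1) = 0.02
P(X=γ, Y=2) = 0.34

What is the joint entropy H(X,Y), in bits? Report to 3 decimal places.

H(X,Y) = −Σ p(x,y)·log₂ p(x,y) over all 6 cells.
  cell (α,1): −0.39·log₂0.39 = 0.5298
  cell (α,2): −0.10·log₂0.10 = 0.3322
  cell (β,1): −0.07·log₂0.07 = 0.2686
  cell (β,2): −0.08·log₂0.08 = 0.2915
  cell (γ,1): −0.02·log₂0.02 = 0.1129
  cell (γ,2): −0.34·log₂0.34 = 0.5292
Sum = 2.064 bits.

2.064 bits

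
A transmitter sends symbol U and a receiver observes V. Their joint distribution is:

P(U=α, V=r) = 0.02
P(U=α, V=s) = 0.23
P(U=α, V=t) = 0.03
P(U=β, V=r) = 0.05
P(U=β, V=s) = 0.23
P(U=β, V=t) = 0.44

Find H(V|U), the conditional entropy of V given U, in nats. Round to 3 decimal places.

0.778 nats

Chain rule: H(V|U) = H(U,V) − H(U).
Marginals: p(U) = (0.2800, 0.7200), p(V) = (0.0700, 0.4600, 0.4700).
H(U,V) = 1.3705 nats; H(U) = 0.5930 nats.
H(V|U) = 1.3705 − 0.5930 = 0.778 nats.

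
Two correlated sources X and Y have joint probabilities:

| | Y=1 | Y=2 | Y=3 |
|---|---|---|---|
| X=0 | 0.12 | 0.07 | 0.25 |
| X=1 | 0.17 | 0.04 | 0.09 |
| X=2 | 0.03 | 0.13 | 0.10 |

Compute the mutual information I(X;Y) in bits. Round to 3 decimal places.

0.154 bits

Marginals: p(X) = (0.4400, 0.3000, 0.2600), p(Y) = (0.3200, 0.2400, 0.4400).
I(X;Y) = Σ p(x,y)·log₂[p(x,y)/(p(x)p(y))].
  (0,1): 0.12·log₂(0.8523) = -0.0277
  (0,2): 0.07·log₂(0.6629) = -0.0415
  (0,3): 0.25·log₂(1.2913) = 0.0922
  (1,1): 0.17·log₂(1.7708) = 0.1402
  (1,2): 0.04·log₂(0.5556) = -0.0339
  (1,3): 0.09·log₂(0.6818) = -0.0497
  (2,1): 0.03·log₂(0.3606) = -0.0441
  (2,2): 0.13·log₂(2.0833) = 0.1377
  (2,3): 0.10·log₂(0.8741) = -0.0194
Sum = 0.154 bits.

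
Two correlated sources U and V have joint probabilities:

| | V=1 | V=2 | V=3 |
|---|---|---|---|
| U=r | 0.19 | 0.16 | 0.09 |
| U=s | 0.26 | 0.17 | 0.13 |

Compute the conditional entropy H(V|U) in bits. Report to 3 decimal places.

Chain rule: H(V|U) = H(U,V) − H(U).
Marginals: p(U) = (0.4400, 0.5600), p(V) = (0.4500, 0.3300, 0.2200).
H(U,V) = 2.5134 bits; H(U) = 0.9896 bits.
H(V|U) = 2.5134 − 0.9896 = 1.524 bits.

1.524 bits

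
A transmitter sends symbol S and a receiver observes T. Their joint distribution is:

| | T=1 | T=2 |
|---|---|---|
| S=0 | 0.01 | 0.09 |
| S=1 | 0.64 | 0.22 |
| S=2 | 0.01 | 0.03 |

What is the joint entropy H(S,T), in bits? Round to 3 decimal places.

H(S,T) = −Σ p(x,y)·log₂ p(x,y) over all 6 cells.
  cell (0,1): −0.01·log₂0.01 = 0.0664
  cell (0,2): −0.09·log₂0.09 = 0.3127
  cell (1,1): −0.64·log₂0.64 = 0.4121
  cell (1,2): −0.22·log₂0.22 = 0.4806
  cell (2,1): −0.01·log₂0.01 = 0.0664
  cell (2,2): −0.03·log₂0.03 = 0.1518
Sum = 1.490 bits.

1.490 bits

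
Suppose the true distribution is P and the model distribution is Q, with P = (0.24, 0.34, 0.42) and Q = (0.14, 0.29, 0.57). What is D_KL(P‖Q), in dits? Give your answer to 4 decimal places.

0.0240 dits

D(P‖Q) = Σ p·log₁₀(p/q).
  0.24·log₁₀(0.24/0.14) = 0.05618
  0.34·log₁₀(0.34/0.29) = 0.02349
  0.42·log₁₀(0.42/0.57) = -0.05570
D(P‖Q) = 0.0240 dits.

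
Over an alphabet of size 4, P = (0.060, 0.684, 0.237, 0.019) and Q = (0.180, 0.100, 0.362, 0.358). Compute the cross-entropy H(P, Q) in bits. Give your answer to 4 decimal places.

H(P,Q) = −Σ p·log₂ q.
  −0.060·log₂(0.180) = 0.14844
  −0.684·log₂(0.100) = 2.27220
  −0.237·log₂(0.362) = 0.34743
  −0.019·log₂(0.358) = 0.02816
H(P,Q) = 2.7962 bits.

2.7962 bits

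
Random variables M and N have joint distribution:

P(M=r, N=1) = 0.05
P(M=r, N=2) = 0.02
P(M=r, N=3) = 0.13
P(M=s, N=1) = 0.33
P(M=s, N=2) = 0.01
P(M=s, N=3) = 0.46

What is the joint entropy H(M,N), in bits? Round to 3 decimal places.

H(M,N) = −Σ p(x,y)·log₂ p(x,y) over all 6 cells.
  cell (r,1): −0.05·log₂0.05 = 0.2161
  cell (r,2): −0.02·log₂0.02 = 0.1129
  cell (r,3): −0.13·log₂0.13 = 0.3826
  cell (s,1): −0.33·log₂0.33 = 0.5278
  cell (s,2): −0.01·log₂0.01 = 0.0664
  cell (s,3): −0.46·log₂0.46 = 0.5153
Sum = 1.821 bits.

1.821 bits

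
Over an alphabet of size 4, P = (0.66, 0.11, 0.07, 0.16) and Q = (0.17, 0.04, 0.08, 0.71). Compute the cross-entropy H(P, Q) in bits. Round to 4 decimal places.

H(P,Q) = −Σ p·log₂ q.
  −0.66·log₂(0.17) = 1.68722
  −0.11·log₂(0.04) = 0.51082
  −0.07·log₂(0.08) = 0.25507
  −0.16·log₂(0.71) = 0.07906
H(P,Q) = 2.5322 bits.

2.5322 bits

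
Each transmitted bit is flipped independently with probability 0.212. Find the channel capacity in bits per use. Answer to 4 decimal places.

0.2547 bits

Binary symmetric channel: C = 1 − h₂(ε) where h₂ is the binary entropy function.
h₂(0.212) = −0.212·log₂0.212 − 0.788·log₂0.788 = 0.7453.
C = 1 − 0.7453 = 0.2547 bits per channel use.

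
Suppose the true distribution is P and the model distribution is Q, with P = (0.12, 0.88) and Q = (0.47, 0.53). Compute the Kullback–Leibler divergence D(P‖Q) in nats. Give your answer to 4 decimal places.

D(P‖Q) = Σ p·ln(p/q).
  0.12·ln(0.12/0.47) = -0.16383
  0.88·ln(0.88/0.53) = 0.44620
D(P‖Q) = 0.2824 nats.

0.2824 nats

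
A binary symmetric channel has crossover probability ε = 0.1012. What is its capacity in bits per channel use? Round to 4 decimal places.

0.5272 bits

Binary symmetric channel: C = 1 − h₂(ε) where h₂ is the binary entropy function.
h₂(0.1012) = −0.1012·log₂0.1012 − 0.8988·log₂0.8988 = 0.4728.
C = 1 − 0.4728 = 0.5272 bits per channel use.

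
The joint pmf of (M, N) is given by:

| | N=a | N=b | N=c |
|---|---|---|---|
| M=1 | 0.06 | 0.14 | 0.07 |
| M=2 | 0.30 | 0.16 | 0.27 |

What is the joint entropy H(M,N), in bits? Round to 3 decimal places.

2.363 bits

H(M,N) = −Σ p(x,y)·log₂ p(x,y) over all 6 cells.
  cell (1,a): −0.06·log₂0.06 = 0.2435
  cell (1,b): −0.14·log₂0.14 = 0.3971
  cell (1,c): −0.07·log₂0.07 = 0.2686
  cell (2,a): −0.30·log₂0.30 = 0.5211
  cell (2,b): −0.16·log₂0.16 = 0.4230
  cell (2,c): −0.27·log₂0.27 = 0.5100
Sum = 2.363 bits.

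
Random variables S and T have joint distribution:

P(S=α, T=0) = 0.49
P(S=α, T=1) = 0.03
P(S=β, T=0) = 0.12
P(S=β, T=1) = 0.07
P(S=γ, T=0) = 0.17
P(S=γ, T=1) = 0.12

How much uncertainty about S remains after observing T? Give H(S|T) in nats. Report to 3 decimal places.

Chain rule: H(S|T) = H(S,T) − H(T).
Marginals: p(S) = (0.5200, 0.1900, 0.2900), p(T) = (0.7800, 0.2200).
H(S,T) = 1.4510 nats; H(T) = 0.5269 nats.
H(S|T) = 1.4510 − 0.5269 = 0.924 nats.

0.924 nats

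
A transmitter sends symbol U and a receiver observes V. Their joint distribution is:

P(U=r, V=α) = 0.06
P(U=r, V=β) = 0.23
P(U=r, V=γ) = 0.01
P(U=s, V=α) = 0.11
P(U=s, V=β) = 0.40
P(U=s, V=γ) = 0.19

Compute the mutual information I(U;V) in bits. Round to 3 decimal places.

0.068 bits

Marginals: p(U) = (0.3000, 0.7000), p(V) = (0.1700, 0.6300, 0.2000).
I(U;V) = Σ p(x,y)·log₂[p(x,y)/(p(x)p(y))].
  (r,α): 0.06·log₂(1.1765) = 0.0141
  (r,β): 0.23·log₂(1.2169) = 0.0651
  (r,γ): 0.01·log₂(0.1667) = -0.0258
  (s,α): 0.11·log₂(0.9244) = -0.0125
  (s,β): 0.40·log₂(0.9070) = -0.0563
  (s,γ): 0.19·log₂(1.3571) = 0.0837
Sum = 0.068 bits.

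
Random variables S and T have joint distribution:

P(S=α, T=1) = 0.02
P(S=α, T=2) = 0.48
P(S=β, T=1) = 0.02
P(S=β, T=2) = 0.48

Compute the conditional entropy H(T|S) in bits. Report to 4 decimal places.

Marginals: p(S) = (0.5000, 0.5000), p(T) = (0.0400, 0.9600).
H(T|S) = Σ p(S) · H(T|S=·).
  S=α: p=0.5000, H(T|S=α) = 0.2423
  S=β: p=0.5000, H(T|S=β) = 0.2423
Weighted sum = 0.2423 bits.

0.2423 bits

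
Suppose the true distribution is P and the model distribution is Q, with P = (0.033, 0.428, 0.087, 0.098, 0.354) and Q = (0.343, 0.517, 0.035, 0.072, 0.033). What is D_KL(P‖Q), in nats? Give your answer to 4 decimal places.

0.7913 nats

D(P‖Q) = Σ p·ln(p/q).
  0.033·ln(0.033/0.343) = -0.07726
  0.428·ln(0.428/0.517) = -0.08086
  0.087·ln(0.087/0.035) = 0.07922
  0.098·ln(0.098/0.072) = 0.03021
  0.354·ln(0.354/0.033) = 0.83997
D(P‖Q) = 0.7913 nats.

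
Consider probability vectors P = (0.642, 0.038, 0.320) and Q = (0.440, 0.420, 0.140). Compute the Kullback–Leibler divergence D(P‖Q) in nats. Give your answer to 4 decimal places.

D(P‖Q) = Σ p·ln(p/q).
  0.642·ln(0.642/0.440) = 0.24256
  0.038·ln(0.038/0.420) = -0.09130
  0.320·ln(0.320/0.140) = 0.26454
D(P‖Q) = 0.4158 nats.

0.4158 nats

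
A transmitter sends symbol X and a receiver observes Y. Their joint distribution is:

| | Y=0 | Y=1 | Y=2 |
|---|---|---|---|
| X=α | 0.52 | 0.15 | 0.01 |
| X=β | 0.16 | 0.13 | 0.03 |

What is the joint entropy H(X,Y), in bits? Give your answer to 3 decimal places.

1.925 bits

H(X,Y) = −Σ p(x,y)·log₂ p(x,y) over all 6 cells.
  cell (α,0): −0.52·log₂0.52 = 0.4906
  cell (α,1): −0.15·log₂0.15 = 0.4105
  cell (α,2): −0.01·log₂0.01 = 0.0664
  cell (β,0): −0.16·log₂0.16 = 0.4230
  cell (β,1): −0.13·log₂0.13 = 0.3826
  cell (β,2): −0.03·log₂0.03 = 0.1518
Sum = 1.925 bits.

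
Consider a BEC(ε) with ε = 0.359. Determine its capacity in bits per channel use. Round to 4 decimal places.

0.6410 bits

Binary erasure channel: capacity C = 1 − ε.
C = 1 − 0.359 = 0.6410 bits per channel use.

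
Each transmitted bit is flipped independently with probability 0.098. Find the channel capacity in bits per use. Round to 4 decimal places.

Binary symmetric channel: C = 1 − h₂(ε) where h₂ is the binary entropy function.
h₂(0.098) = −0.098·log₂0.098 − 0.902·log₂0.902 = 0.4626.
C = 1 − 0.4626 = 0.5374 bits per channel use.

0.5374 bits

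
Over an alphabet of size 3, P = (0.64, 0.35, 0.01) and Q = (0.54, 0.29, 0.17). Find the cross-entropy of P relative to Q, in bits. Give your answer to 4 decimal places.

1.2196 bits

H(P,Q) = −Σ p·log₂ q.
  −0.64·log₂(0.54) = 0.56894
  −0.35·log₂(0.29) = 0.62506
  −0.01·log₂(0.17) = 0.02556
H(P,Q) = 1.2196 bits.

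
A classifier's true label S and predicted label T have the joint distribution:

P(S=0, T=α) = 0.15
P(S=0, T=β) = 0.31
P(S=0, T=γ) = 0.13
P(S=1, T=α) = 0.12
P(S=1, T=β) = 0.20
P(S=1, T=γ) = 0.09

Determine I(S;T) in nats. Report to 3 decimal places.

0.001 nats

Marginals: p(S) = (0.5900, 0.4100), p(T) = (0.2700, 0.5100, 0.2200).
I(S;T) = H(S) + H(T) − H(S,T).
H(S) = 0.6769, H(T) = 1.0300, H(S,T) = 1.7059.
I(S;T) = 0.6769 + 1.0300 − 1.7059 = 0.001 nats.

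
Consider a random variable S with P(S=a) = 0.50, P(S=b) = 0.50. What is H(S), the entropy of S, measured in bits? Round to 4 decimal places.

H(S) = −Σ p·log₂ p.
  −(0.50)·log₂(0.50) = 0.50000
  −(0.50)·log₂(0.50) = 0.50000
Sum: 0.50000 + 0.50000 = 1.0000 bits.

1.0000 bits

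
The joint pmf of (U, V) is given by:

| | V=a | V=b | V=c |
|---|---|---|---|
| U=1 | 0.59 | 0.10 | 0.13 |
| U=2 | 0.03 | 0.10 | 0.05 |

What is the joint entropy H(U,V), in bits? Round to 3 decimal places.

H(U,V) = −Σ p(x,y)·log₂ p(x,y) over all 6 cells.
  cell (1,a): −0.59·log₂0.59 = 0.4491
  cell (1,b): −0.10·log₂0.10 = 0.3322
  cell (1,c): −0.13·log₂0.13 = 0.3826
  cell (2,a): −0.03·log₂0.03 = 0.1518
  cell (2,b): −0.10·log₂0.10 = 0.3322
  cell (2,c): −0.05·log₂0.05 = 0.2161
Sum = 1.864 bits.

1.864 bits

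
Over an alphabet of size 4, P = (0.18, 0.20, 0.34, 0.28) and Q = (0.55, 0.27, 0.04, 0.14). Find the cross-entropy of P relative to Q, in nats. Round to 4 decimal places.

H(P,Q) = −Σ p·ln q.
  −0.18·ln(0.55) = 0.10761
  −0.20·ln(0.27) = 0.26187
  −0.34·ln(0.04) = 1.09442
  −0.28·ln(0.14) = 0.55051
H(P,Q) = 2.0144 nats.

2.0144 nats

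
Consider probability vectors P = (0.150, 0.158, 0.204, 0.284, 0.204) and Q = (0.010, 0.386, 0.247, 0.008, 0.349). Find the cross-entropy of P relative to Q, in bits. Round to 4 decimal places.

H(P,Q) = −Σ p·log₂ q.
  −0.150·log₂(0.010) = 0.99658
  −0.158·log₂(0.386) = 0.21699
  −0.204·log₂(0.247) = 0.41155
  −0.284·log₂(0.008) = 1.97828
  −0.204·log₂(0.349) = 0.30982
H(P,Q) = 3.9132 bits.

3.9132 bits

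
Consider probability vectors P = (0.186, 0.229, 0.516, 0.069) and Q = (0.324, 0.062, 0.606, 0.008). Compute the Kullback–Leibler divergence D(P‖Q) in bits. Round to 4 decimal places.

D(P‖Q) = Σ p·log₂(p/q).
  0.186·log₂(0.186/0.324) = -0.14893
  0.229·log₂(0.229/0.062) = 0.43167
  0.516·log₂(0.516/0.606) = -0.11968
  0.069·log₂(0.069/0.008) = 0.21449
D(P‖Q) = 0.3775 bits.

0.3775 bits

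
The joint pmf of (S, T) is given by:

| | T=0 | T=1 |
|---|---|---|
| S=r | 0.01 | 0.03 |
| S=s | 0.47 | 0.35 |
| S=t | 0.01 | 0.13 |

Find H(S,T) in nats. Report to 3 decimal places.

1.185 nats

H(S,T) = −Σ p(x,y)·ln p(x,y) over all 6 cells.
  cell (r,0): −0.01·ln0.01 = 0.0461
  cell (r,1): −0.03·ln0.03 = 0.1052
  cell (s,0): −0.47·ln0.47 = 0.3549
  cell (s,1): −0.35·ln0.35 = 0.3674
  cell (t,0): −0.01·ln0.01 = 0.0461
  cell (t,1): −0.13·ln0.13 = 0.2652
Sum = 1.185 nats.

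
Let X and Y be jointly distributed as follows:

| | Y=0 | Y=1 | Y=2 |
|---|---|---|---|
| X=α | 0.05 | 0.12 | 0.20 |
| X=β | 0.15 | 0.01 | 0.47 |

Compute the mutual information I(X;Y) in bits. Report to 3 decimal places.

Marginals: p(X) = (0.3700, 0.6300), p(Y) = (0.2000, 0.1300, 0.6700).
I(X;Y) = Σ p(x,y)·log₂[p(x,y)/(p(x)p(y))].
  (α,0): 0.05·log₂(0.6757) = -0.0283
  (α,1): 0.12·log₂(2.4948) = 0.1583
  (α,2): 0.20·log₂(0.8068) = -0.0620
  (β,0): 0.15·log₂(1.1905) = 0.0377
  (β,1): 0.01·log₂(0.1221) = -0.0303
  (β,2): 0.47·log₂(1.1135) = 0.0729
Sum = 0.148 bits.

0.148 bits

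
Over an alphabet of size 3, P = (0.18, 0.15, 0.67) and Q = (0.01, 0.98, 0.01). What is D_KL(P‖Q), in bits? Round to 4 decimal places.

4.4087 bits

D(P‖Q) = Σ p·log₂(p/q).
  0.18·log₂(0.18/0.01) = 0.75059
  0.15·log₂(0.15/0.98) = -0.40617
  0.67·log₂(0.67/0.01) = 4.06428
D(P‖Q) = 4.4087 bits.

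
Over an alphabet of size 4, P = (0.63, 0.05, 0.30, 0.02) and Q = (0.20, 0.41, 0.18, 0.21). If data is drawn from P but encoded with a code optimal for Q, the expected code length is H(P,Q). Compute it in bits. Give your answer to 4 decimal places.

2.3143 bits

H(P,Q) = −Σ p·log₂ q.
  −0.63·log₂(0.20) = 1.46281
  −0.05·log₂(0.41) = 0.06432
  −0.30·log₂(0.18) = 0.74218
  −0.02·log₂(0.21) = 0.04503
H(P,Q) = 2.3143 bits.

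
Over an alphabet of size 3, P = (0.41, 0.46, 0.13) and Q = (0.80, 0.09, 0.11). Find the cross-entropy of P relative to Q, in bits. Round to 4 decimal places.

2.1440 bits

H(P,Q) = −Σ p·log₂ q.
  −0.41·log₂(0.80) = 0.13199
  −0.46·log₂(0.09) = 1.59801
  −0.13·log₂(0.11) = 0.41398
H(P,Q) = 2.1440 bits.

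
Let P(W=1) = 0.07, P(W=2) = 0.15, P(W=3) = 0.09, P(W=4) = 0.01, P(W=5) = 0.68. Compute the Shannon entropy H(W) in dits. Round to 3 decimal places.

H(W) = −Σ p·log₁₀ p.
  −(0.07)·log₁₀(0.07) = 0.0808
  −(0.15)·log₁₀(0.15) = 0.1236
  −(0.09)·log₁₀(0.09) = 0.0941
  −(0.01)·log₁₀(0.01) = 0.0200
  −(0.68)·log₁₀(0.68) = 0.1139
Sum: 0.0808 + 0.1236 + 0.0941 + 0.0200 + 0.1139 = 0.432 dits.

0.432 dits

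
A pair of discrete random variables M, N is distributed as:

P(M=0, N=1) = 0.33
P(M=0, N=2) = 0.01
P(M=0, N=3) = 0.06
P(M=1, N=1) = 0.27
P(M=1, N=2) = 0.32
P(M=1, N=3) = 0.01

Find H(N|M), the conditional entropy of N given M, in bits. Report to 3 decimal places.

0.969 bits

Marginals: p(M) = (0.4000, 0.6000), p(N) = (0.6000, 0.3300, 0.0700).
H(N|M) = Σ p(M) · H(N|M=·).
  M=0: p=0.4000, H(N|M=0) = 0.7726
  M=1: p=0.6000, H(N|M=1) = 1.1005
Weighted sum = 0.969 bits.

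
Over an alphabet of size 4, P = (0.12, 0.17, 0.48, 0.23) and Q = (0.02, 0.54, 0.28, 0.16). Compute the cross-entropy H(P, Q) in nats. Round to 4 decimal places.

H(P,Q) = −Σ p·ln q.
  −0.12·ln(0.02) = 0.46944
  −0.17·ln(0.54) = 0.10475
  −0.48·ln(0.28) = 0.61102
  −0.23·ln(0.16) = 0.42149
H(P,Q) = 1.6067 nats.

1.6067 nats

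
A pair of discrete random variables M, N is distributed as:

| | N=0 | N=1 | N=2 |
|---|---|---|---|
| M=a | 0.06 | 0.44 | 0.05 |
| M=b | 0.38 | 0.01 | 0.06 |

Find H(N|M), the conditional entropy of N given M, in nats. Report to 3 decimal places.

Marginals: p(M) = (0.5500, 0.4500), p(N) = (0.4400, 0.4500, 0.1100).
H(N|M) = Σ p(M) · H(N|M=·).
  M=a: p=0.5500, H(N|M=a) = 0.6382
  M=b: p=0.4500, H(N|M=b) = 0.4960
Weighted sum = 0.574 nats.

0.574 nats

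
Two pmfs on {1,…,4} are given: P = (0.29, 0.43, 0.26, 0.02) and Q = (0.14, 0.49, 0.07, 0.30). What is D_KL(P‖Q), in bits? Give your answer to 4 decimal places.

D(P‖Q) = Σ p·log₂(p/q).
  0.29·log₂(0.29/0.14) = 0.30468
  0.43·log₂(0.43/0.49) = -0.08103
  0.26·log₂(0.26/0.07) = 0.49220
  0.02·log₂(0.02/0.30) = -0.07814
D(P‖Q) = 0.6377 bits.

0.6377 bits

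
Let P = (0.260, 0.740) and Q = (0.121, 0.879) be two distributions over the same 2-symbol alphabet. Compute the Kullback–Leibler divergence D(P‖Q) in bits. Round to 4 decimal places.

0.1031 bits

D(P‖Q) = Σ p·log₂(p/q).
  0.260·log₂(0.260/0.121) = 0.28691
  0.740·log₂(0.740/0.879) = -0.18377
D(P‖Q) = 0.1031 bits.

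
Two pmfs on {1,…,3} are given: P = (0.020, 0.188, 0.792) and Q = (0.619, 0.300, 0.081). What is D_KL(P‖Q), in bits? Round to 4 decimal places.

2.3795 bits

D(P‖Q) = Σ p·log₂(p/q).
  0.020·log₂(0.020/0.619) = -0.09904
  0.188·log₂(0.188/0.300) = -0.12676
  0.792·log₂(0.792/0.081) = 2.60529
D(P‖Q) = 2.3795 bits.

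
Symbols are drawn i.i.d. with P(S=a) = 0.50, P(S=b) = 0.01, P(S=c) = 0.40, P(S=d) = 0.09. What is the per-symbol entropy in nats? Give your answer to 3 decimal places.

0.976 nats

H(S) = −Σ p·ln p.
  −(0.50)·ln(0.50) = 0.3466
  −(0.01)·ln(0.01) = 0.0461
  −(0.40)·ln(0.40) = 0.3665
  −(0.09)·ln(0.09) = 0.2167
Sum: 0.3466 + 0.0461 + 0.3665 + 0.2167 = 0.976 nats.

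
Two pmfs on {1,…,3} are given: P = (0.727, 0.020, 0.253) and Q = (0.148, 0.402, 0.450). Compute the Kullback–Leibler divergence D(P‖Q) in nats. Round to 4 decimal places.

0.9515 nats

D(P‖Q) = Σ p·ln(p/q).
  0.727·ln(0.727/0.148) = 1.15718
  0.020·ln(0.020/0.402) = -0.06001
  0.253·ln(0.253/0.450) = -0.14569
D(P‖Q) = 0.9515 nats.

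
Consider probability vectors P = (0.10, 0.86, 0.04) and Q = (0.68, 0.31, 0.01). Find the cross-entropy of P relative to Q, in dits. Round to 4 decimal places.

0.5342 dits

H(P,Q) = −Σ p·log₁₀ q.
  −0.10·log₁₀(0.68) = 0.01675
  −0.86·log₁₀(0.31) = 0.43743
  −0.04·log₁₀(0.01) = 0.08000
H(P,Q) = 0.5342 dits.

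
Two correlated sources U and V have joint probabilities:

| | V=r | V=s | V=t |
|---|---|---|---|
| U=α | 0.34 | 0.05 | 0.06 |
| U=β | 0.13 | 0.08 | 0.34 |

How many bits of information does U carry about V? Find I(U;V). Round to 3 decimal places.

Marginals: p(U) = (0.4500, 0.5500), p(V) = (0.4700, 0.1300, 0.4000).
I(U;V) = H(U) + H(V) − H(U,V).
H(U) = 0.9928, H(V) = 1.4234, H(U,V) = 2.1921.
I(U;V) = 0.9928 + 1.4234 − 2.1921 = 0.224 bits.

0.224 bits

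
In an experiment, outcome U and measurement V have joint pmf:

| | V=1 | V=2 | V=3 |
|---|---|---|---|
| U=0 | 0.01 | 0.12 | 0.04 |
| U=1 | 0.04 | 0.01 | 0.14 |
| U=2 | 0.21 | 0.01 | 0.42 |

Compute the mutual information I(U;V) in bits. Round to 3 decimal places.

0.313 bits

Marginals: p(U) = (0.1700, 0.1900, 0.6400), p(V) = (0.2600, 0.1400, 0.6000).
I(U;V) = H(U) + H(V) − H(U,V).
H(U) = 1.3019, H(V) = 1.3446, H(U,V) = 2.3335.
I(U;V) = 1.3019 + 1.3446 − 2.3335 = 0.313 bits.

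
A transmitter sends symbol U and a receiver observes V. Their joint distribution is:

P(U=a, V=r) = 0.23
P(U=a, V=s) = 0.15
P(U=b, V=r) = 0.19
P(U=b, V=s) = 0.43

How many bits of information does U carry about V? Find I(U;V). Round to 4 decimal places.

0.0625 bits

Marginals: p(U) = (0.3800, 0.6200), p(V) = (0.4200, 0.5800).
I(U;V) = H(U) + H(V) − H(U,V).
H(U) = 0.9580, H(V) = 0.9815, H(U,V) = 1.8770.
I(U;V) = 0.9580 + 0.9815 − 1.8770 = 0.0625 bits.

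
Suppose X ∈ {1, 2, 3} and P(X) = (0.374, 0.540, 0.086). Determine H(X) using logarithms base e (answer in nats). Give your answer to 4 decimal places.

0.9116 nats

H(X) = −Σ p·ln p.
  −(0.374)·ln(0.374) = 0.36783
  −(0.540)·ln(0.540) = 0.33274
  −(0.086)·ln(0.086) = 0.21099
Sum: 0.36783 + 0.33274 + 0.21099 = 0.9116 nats.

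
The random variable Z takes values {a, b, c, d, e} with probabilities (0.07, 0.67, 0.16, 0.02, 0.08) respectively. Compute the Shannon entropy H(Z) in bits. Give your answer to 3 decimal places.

1.483 bits

H(Z) = −Σ p·log₂ p.
  −(0.07)·log₂(0.07) = 0.2686
  −(0.67)·log₂(0.67) = 0.3871
  −(0.16)·log₂(0.16) = 0.4230
  −(0.02)·log₂(0.02) = 0.1129
  −(0.08)·log₂(0.08) = 0.2915
Sum: 0.2686 + 0.3871 + 0.4230 + 0.1129 + 0.2915 = 1.483 bits.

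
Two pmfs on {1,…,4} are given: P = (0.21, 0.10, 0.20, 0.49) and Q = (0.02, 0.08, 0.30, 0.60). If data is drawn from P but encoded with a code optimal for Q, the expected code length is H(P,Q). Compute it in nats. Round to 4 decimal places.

1.5652 nats

H(P,Q) = −Σ p·ln q.
  −0.21·ln(0.02) = 0.82152
  −0.10·ln(0.08) = 0.25257
  −0.20·ln(0.30) = 0.24079
  −0.49·ln(0.60) = 0.25030
H(P,Q) = 1.5652 nats.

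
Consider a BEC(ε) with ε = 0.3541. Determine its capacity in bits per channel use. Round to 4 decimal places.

0.6459 bits

Binary erasure channel: capacity C = 1 − ε.
C = 1 − 0.3541 = 0.6459 bits per channel use.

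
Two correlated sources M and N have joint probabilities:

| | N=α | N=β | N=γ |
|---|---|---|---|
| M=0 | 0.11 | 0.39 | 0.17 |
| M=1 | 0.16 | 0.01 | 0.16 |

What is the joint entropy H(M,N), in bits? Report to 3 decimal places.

2.227 bits

H(M,N) = −Σ p(x,y)·log₂ p(x,y) over all 6 cells.
  cell (0,α): −0.11·log₂0.11 = 0.3503
  cell (0,β): −0.39·log₂0.39 = 0.5298
  cell (0,γ): −0.17·log₂0.17 = 0.4346
  cell (1,α): −0.16·log₂0.16 = 0.4230
  cell (1,β): −0.01·log₂0.01 = 0.0664
  cell (1,γ): −0.16·log₂0.16 = 0.4230
Sum = 2.227 bits.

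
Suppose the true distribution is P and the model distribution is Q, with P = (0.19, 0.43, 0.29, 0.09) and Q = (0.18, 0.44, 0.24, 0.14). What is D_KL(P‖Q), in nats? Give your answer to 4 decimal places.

D(P‖Q) = Σ p·ln(p/q).
  0.19·ln(0.19/0.18) = 0.01027
  0.43·ln(0.43/0.44) = -0.00989
  0.29·ln(0.29/0.24) = 0.05488
  0.09·ln(0.09/0.14) = -0.03976
D(P‖Q) = 0.0155 nats.

0.0155 nats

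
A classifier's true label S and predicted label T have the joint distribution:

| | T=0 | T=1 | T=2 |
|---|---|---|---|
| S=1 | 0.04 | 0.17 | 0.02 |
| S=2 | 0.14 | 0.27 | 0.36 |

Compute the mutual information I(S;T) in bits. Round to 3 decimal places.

Marginals: p(S) = (0.2300, 0.7700), p(T) = (0.1800, 0.4400, 0.3800).
I(S;T) = H(S) + H(T) − H(S,T).
H(S) = 0.7780, H(T) = 1.4969, H(S,T) = 2.1710.
I(S;T) = 0.7780 + 1.4969 − 2.1710 = 0.104 bits.

0.104 bits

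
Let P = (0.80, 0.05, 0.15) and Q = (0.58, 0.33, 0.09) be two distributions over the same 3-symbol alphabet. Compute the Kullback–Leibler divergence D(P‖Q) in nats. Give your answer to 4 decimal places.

D(P‖Q) = Σ p·ln(p/q).
  0.80·ln(0.80/0.58) = 0.25727
  0.05·ln(0.05/0.33) = -0.09435
  0.15·ln(0.15/0.09) = 0.07662
D(P‖Q) = 0.2395 nats.

0.2395 nats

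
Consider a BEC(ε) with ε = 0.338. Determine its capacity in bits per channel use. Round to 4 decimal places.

0.6620 bits

Binary erasure channel: capacity C = 1 − ε.
C = 1 − 0.338 = 0.6620 bits per channel use.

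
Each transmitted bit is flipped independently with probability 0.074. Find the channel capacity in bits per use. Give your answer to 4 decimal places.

0.6193 bits

Binary symmetric channel: C = 1 − h₂(ε) where h₂ is the binary entropy function.
h₂(0.074) = −0.074·log₂0.074 − 0.926·log₂0.926 = 0.3807.
C = 1 − 0.3807 = 0.6193 bits per channel use.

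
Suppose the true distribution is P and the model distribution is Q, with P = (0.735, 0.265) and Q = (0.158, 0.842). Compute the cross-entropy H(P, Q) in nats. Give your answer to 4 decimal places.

1.4018 nats

H(P,Q) = −Σ p·ln q.
  −0.735·ln(0.158) = 1.35619
  −0.265·ln(0.842) = 0.04557
H(P,Q) = 1.4018 nats.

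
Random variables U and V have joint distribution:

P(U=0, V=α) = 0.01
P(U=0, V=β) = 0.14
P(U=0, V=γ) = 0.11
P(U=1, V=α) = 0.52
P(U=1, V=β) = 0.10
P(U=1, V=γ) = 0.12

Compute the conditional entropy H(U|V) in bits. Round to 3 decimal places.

Chain rule: H(U|V) = H(U,V) − H(V).
Marginals: p(U) = (0.2600, 0.7400), p(V) = (0.5300, 0.2400, 0.2300).
H(U,V) = 2.0037 bits; H(V) = 1.4672 bits.
H(U|V) = 2.0037 − 1.4672 = 0.536 bits.

0.536 bits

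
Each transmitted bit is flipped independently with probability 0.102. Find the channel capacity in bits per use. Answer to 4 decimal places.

0.5247 bits

Binary symmetric channel: C = 1 − h₂(ε) where h₂ is the binary entropy function.
h₂(0.102) = −0.102·log₂0.102 − 0.898·log₂0.898 = 0.4753.
C = 1 − 0.4753 = 0.5247 bits per channel use.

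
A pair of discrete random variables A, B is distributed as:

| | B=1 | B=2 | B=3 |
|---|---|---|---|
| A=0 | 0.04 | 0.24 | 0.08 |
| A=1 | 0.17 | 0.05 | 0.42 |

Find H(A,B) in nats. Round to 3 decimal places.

H(A,B) = −Σ p(x,y)·ln p(x,y) over all 6 cells.
  cell (0,1): −0.04·ln0.04 = 0.1288
  cell (0,2): −0.24·ln0.24 = 0.3425
  cell (0,3): −0.08·ln0.08 = 0.2021
  cell (1,1): −0.17·ln0.17 = 0.3012
  cell (1,2): −0.05·ln0.05 = 0.1498
  cell (1,3): −0.42·ln0.42 = 0.3644
Sum = 1.489 nats.

1.489 nats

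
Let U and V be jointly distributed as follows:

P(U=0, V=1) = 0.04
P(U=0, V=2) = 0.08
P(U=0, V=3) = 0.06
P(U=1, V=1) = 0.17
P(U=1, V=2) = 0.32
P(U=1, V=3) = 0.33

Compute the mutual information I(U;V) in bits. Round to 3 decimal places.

0.002 bits

Marginals: p(U) = (0.1800, 0.8200), p(V) = (0.2100, 0.4000, 0.3900).
I(U;V) = H(U) + H(V) − H(U,V).
H(U) = 0.6801, H(V) = 1.5314, H(U,V) = 2.2092.
I(U;V) = 0.6801 + 1.5314 − 2.2092 = 0.002 bits.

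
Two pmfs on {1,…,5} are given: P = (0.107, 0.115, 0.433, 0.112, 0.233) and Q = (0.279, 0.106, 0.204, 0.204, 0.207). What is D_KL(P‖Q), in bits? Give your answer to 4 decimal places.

D(P‖Q) = Σ p·log₂(p/q).
  0.107·log₂(0.107/0.279) = -0.14794
  0.115·log₂(0.115/0.106) = 0.01352
  0.433·log₂(0.433/0.204) = 0.47015
  0.112·log₂(0.112/0.204) = -0.09689
  0.233·log₂(0.233/0.207) = 0.03977
D(P‖Q) = 0.2786 bits.

0.2786 bits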